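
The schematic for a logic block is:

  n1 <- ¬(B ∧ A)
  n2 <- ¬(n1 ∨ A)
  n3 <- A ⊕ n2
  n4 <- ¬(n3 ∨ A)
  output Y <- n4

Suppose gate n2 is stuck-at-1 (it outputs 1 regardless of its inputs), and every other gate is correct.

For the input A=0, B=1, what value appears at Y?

0

Propagate with n2 forced: n1=1, n2=1 [stuck-at-1], n3=1, n4=0.
So Y = 0. (Without the fault it would be 1.)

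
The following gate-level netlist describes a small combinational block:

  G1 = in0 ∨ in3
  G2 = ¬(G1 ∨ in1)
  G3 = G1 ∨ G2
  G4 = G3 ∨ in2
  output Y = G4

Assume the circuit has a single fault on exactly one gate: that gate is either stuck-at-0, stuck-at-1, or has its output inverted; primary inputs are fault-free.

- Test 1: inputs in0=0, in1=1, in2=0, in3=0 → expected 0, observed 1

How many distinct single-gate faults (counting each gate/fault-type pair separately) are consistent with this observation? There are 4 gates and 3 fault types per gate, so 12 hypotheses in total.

8

Fault-free: G1=0, G2=0, G3=0, G4=0 → 0. Observed 1.
  G1 stuck-at-0: output 0 ✗
  G1 stuck-at-1: output 1 ✓
  G1 inverted output: output 1 ✓
  G2 stuck-at-0: output 0 ✗
  G2 stuck-at-1: output 1 ✓
  G2 inverted output: output 1 ✓
  G3 stuck-at-0: output 0 ✗
  G3 stuck-at-1: output 1 ✓
  G3 inverted output: output 1 ✓
  G4 stuck-at-0: output 0 ✗
  G4 stuck-at-1: output 1 ✓
  G4 inverted output: output 1 ✓
Consistent faults: {G1 stuck-at-1, G1 inverted output, G2 stuck-at-1, G2 inverted output, G3 stuck-at-1, G3 inverted output, G4 stuck-at-1, G4 inverted output} — 8 in all.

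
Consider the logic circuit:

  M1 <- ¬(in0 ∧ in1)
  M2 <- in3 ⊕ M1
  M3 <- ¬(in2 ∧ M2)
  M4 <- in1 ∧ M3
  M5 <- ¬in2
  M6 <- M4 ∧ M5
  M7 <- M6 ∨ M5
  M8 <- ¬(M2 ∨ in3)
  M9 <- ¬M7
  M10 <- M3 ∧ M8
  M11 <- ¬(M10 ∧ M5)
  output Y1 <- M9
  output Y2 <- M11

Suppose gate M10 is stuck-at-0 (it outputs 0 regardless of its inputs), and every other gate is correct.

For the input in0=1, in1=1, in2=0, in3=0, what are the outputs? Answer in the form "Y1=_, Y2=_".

Propagate with M10 forced: M1=0, M2=0, M3=1, M4=1, M5=1, M6=1, M7=1, M8=1, M9=0, M10=0 [stuck-at-0], M11=1.
So the outputs are Y1=0, Y2=1. (Without the fault they would be Y1=0, Y2=0.)

Y1=0, Y2=1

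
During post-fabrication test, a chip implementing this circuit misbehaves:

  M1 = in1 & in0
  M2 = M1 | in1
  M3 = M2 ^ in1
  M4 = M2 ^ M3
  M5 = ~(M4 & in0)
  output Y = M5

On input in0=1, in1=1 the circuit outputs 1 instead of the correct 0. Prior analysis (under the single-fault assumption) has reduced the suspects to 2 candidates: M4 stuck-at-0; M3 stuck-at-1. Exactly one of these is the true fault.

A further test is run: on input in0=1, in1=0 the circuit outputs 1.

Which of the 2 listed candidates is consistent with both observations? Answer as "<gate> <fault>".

Evaluate each candidate on input in0=1, in1=0:
  M4 stuck-at-0: M1=0, M2=0, M3=0, M4=0 [stuck-at-0], M5=1 → 1 — matches
  M3 stuck-at-1: M1=0, M2=0, M3=1 [stuck-at-1], M4=1, M5=0 → 0 — eliminated
Only M4 stuck-at-0 reproduces the observed 1.

M4 stuck-at-0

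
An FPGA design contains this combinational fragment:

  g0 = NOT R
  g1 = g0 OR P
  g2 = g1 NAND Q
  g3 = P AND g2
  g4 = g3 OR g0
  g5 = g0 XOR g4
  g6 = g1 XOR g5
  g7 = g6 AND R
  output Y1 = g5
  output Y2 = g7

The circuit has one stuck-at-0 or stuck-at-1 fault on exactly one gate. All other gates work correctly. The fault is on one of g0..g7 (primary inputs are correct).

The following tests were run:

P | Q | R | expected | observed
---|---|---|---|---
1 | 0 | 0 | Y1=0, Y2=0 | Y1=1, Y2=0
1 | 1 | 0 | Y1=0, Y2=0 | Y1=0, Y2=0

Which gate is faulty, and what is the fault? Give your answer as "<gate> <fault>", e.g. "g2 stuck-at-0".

Fault-free values for test 1 (P=1, Q=0, R=0): g0=1, g1=1, g2=1, g3=1, g4=1, g5=0, g6=1, g7=0, giving Y1=0, Y2=0. Observed Y1=1, Y2=0.
Test 1: faults giving observed Y1=1, Y2=0 are {g0 stuck-at-0, g4 stuck-at-0, g5 stuck-at-1}.
Test 2 (P=1, Q=1, R=0): fault-free g0=1, g1=1, g2=0, g3=0, g4=1, g5=0, g6=1, g7=0 → Y1=0, Y2=0; observed Y1=0, Y2=0. Eliminates g4 stuck-at-0, g5 stuck-at-1.
Only g0 stuck-at-0 is consistent with every test.

g0 stuck-at-0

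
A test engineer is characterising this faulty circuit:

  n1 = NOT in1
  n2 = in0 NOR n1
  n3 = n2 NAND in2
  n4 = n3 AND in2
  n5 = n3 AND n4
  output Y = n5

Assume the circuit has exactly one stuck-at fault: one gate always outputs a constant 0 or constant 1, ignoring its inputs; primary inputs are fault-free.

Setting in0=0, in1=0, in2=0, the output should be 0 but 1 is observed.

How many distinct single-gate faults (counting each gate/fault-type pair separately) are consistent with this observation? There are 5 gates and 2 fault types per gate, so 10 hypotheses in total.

2

Fault-free: n1=1, n2=0, n3=1, n4=0, n5=0 → 0. Observed 1.
  n1 stuck-at-0: output 0 ✗
  n1 stuck-at-1: output 0 ✗
  n2 stuck-at-0: output 0 ✗
  n2 stuck-at-1: output 0 ✗
  n3 stuck-at-0: output 0 ✗
  n3 stuck-at-1: output 0 ✗
  n4 stuck-at-0: output 0 ✗
  n4 stuck-at-1: output 1 ✓
  n5 stuck-at-0: output 0 ✗
  n5 stuck-at-1: output 1 ✓
Consistent faults: {n4 stuck-at-1, n5 stuck-at-1} — 2 in all.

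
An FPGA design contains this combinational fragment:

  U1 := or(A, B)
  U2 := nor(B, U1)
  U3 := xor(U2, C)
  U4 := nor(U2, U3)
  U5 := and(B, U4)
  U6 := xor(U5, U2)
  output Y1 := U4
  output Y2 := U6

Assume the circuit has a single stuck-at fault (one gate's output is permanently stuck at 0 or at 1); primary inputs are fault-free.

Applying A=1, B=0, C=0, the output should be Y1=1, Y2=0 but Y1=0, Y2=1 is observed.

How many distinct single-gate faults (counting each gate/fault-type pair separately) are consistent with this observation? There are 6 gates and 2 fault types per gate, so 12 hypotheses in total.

2

Fault-free: U1=1, U2=0, U3=0, U4=1, U5=0, U6=0 → Y1=1, Y2=0. Observed Y1=0, Y2=1.
  U1 stuck-at-0: output Y1=0, Y2=1 ✓
  U1 stuck-at-1: output Y1=1, Y2=0 ✗
  U2 stuck-at-0: output Y1=1, Y2=0 ✗
  U2 stuck-at-1: output Y1=0, Y2=1 ✓
  U3 stuck-at-0: output Y1=1, Y2=0 ✗
  U3 stuck-at-1: output Y1=0, Y2=0 ✗
  U4 stuck-at-0: output Y1=0, Y2=0 ✗
  U4 stuck-at-1: output Y1=1, Y2=0 ✗
  U5 stuck-at-0: output Y1=1, Y2=0 ✗
  U5 stuck-at-1: output Y1=1, Y2=1 ✗
  U6 stuck-at-0: output Y1=1, Y2=0 ✗
  U6 stuck-at-1: output Y1=1, Y2=1 ✗
Consistent faults: {U1 stuck-at-0, U2 stuck-at-1} — 2 in all.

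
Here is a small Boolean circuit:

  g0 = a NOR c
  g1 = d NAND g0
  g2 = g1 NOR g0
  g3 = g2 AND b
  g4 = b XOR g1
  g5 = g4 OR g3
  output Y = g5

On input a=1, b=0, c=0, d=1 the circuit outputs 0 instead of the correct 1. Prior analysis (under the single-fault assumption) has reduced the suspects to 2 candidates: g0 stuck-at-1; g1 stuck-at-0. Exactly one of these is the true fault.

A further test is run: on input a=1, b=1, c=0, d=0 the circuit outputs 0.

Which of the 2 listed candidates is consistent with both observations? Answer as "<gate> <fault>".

Evaluate each candidate on input a=1, b=1, c=0, d=0:
  g0 stuck-at-1: g0=1 [stuck-at-1], g1=1, g2=0, g3=0, g4=0, g5=0 → 0 — matches
  g1 stuck-at-0: g0=0, g1=0 [stuck-at-0], g2=1, g3=1, g4=1, g5=1 → 1 — eliminated
Only g0 stuck-at-1 reproduces the observed 0.

g0 stuck-at-1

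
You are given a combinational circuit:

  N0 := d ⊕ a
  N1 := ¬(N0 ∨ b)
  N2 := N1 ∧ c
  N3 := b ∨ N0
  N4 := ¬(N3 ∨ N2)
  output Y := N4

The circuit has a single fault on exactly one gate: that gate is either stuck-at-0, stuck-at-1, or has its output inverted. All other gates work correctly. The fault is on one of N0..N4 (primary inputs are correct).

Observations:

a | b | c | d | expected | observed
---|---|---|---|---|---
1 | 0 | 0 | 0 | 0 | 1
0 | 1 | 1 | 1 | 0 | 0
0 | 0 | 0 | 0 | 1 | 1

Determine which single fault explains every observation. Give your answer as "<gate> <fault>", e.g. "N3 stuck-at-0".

N0 stuck-at-0

Fault-free values for test 1 (a=1, b=0, c=0, d=0): N0=1, N1=0, N2=0, N3=1, N4=0, giving Y=0. Observed 1.
Test 1: faults giving observed 1 are {N0 stuck-at-0, N0 inverted output, N3 stuck-at-0, N3 inverted output, N4 stuck-at-1, N4 inverted output}.
Test 2 (a=0, b=1, c=1, d=1): fault-free N0=1, N1=0, N2=0, N3=1, N4=0 → 0; observed 0. Eliminates N3 stuck-at-0, N3 inverted output, N4 stuck-at-1, N4 inverted output.
Test 3 (a=0, b=0, c=0, d=0): fault-free N0=0, N1=1, N2=0, N3=0, N4=1 → 1; observed 1. Eliminates N0 inverted output.
Only N0 stuck-at-0 is consistent with every test.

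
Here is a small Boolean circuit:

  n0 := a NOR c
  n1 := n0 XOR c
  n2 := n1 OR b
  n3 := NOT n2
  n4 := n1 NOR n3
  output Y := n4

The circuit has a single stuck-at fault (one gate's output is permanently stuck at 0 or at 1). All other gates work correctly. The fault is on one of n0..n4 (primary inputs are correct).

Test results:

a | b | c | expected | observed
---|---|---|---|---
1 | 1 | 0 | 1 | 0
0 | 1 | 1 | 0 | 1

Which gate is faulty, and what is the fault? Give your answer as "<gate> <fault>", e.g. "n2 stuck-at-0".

n0 stuck-at-1

Fault-free values for test 1 (a=1, b=1, c=0): n0=0, n1=0, n2=1, n3=0, n4=1, giving Y=1. Observed 0.
Test 1: faults giving observed 0 are {n0 stuck-at-1, n1 stuck-at-1, n2 stuck-at-0, n3 stuck-at-1, n4 stuck-at-0}.
Test 2 (a=0, b=1, c=1): fault-free n0=0, n1=1, n2=1, n3=0, n4=0 → 0; observed 1. Eliminates n1 stuck-at-1, n2 stuck-at-0, n3 stuck-at-1, n4 stuck-at-0.
Only n0 stuck-at-1 is consistent with every test.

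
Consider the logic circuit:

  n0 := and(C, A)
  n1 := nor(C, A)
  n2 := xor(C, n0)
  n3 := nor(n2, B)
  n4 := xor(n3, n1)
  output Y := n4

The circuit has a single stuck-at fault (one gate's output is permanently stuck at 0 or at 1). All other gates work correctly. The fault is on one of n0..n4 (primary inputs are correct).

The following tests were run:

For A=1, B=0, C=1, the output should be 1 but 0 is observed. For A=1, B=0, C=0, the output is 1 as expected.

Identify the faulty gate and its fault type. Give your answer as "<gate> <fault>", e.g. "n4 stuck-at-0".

n0 stuck-at-0

Fault-free values for test 1 (A=1, B=0, C=1): n0=1, n1=0, n2=0, n3=1, n4=1, giving Y=1. Observed 0.
Test 1: faults giving observed 0 are {n0 stuck-at-0, n1 stuck-at-1, n2 stuck-at-1, n3 stuck-at-0, n4 stuck-at-0}.
Test 2 (A=1, B=0, C=0): fault-free n0=0, n1=0, n2=0, n3=1, n4=1 → 1; observed 1. Eliminates n1 stuck-at-1, n2 stuck-at-1, n3 stuck-at-0, n4 stuck-at-0.
Only n0 stuck-at-0 is consistent with every test.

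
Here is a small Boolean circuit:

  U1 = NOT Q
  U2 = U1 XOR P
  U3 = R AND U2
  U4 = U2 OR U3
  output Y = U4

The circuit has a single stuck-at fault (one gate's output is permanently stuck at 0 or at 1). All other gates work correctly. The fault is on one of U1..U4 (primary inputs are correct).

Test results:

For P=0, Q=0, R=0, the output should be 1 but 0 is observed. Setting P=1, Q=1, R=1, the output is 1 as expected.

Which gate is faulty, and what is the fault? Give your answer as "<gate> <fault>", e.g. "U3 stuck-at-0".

U1 stuck-at-0

Fault-free values for test 1 (P=0, Q=0, R=0): U1=1, U2=1, U3=0, U4=1, giving Y=1. Observed 0.
Test 1: faults giving observed 0 are {U1 stuck-at-0, U2 stuck-at-0, U4 stuck-at-0}.
Test 2 (P=1, Q=1, R=1): fault-free U1=0, U2=1, U3=1, U4=1 → 1; observed 1. Eliminates U2 stuck-at-0, U4 stuck-at-0.
Only U1 stuck-at-0 is consistent with every test.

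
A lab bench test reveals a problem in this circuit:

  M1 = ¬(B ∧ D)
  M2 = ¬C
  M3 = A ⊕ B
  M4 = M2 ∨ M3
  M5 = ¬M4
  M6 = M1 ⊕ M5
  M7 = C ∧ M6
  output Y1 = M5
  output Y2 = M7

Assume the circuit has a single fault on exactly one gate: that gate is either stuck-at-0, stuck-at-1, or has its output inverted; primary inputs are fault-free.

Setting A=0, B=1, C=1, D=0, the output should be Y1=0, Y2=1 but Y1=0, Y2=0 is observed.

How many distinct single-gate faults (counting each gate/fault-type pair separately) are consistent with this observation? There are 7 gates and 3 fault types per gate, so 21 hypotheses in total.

6

Fault-free: M1=1, M2=0, M3=1, M4=1, M5=0, M6=1, M7=1 → Y1=0, Y2=1. Observed Y1=0, Y2=0.
  M1: stuck-at-0, inverted output ✓; others ✗
  M2: none of the 3 fault types match ✗
  M3: none of the 3 fault types match ✗
  M4: none of the 3 fault types match ✗
  M5: none of the 3 fault types match ✗
  M6: stuck-at-0, inverted output ✓; others ✗
  M7: stuck-at-0, inverted output ✓; others ✗
Consistent faults: {M1 stuck-at-0, M1 inverted output, M6 stuck-at-0, M6 inverted output, M7 stuck-at-0, M7 inverted output} — 6 in all.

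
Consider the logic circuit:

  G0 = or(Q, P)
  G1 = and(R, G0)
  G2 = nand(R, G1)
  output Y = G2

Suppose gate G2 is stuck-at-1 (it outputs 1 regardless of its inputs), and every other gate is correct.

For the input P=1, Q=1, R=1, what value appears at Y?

1

Propagate with G2 forced: G0=1, G1=1, G2=1 [stuck-at-1].
So Y = 1. (Without the fault it would be 0.)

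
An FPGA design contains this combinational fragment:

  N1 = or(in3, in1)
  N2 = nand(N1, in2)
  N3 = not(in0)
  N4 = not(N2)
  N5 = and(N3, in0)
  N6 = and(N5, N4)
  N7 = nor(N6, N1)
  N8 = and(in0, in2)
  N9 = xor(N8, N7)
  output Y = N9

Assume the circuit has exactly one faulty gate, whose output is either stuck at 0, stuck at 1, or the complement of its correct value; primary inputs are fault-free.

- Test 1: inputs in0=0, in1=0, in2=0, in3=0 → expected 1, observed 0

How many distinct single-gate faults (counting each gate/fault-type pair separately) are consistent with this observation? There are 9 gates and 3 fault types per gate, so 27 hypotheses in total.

10

Fault-free: N1=0, N2=1, N3=1, N4=0, N5=0, N6=0, N7=1, N8=0, N9=1 → 1. Observed 0.
  N1: stuck-at-1, inverted output ✓; others ✗
  N2: none of the 3 fault types match ✗
  N3: none of the 3 fault types match ✗
  N4: none of the 3 fault types match ✗
  N5: none of the 3 fault types match ✗
  N6: stuck-at-1, inverted output ✓; others ✗
  N7: stuck-at-0, inverted output ✓; others ✗
  N8: stuck-at-1, inverted output ✓; others ✗
  N9: stuck-at-0, inverted output ✓; others ✗
Consistent faults: {N1 stuck-at-1, N1 inverted output, N6 stuck-at-1, N6 inverted output, N7 stuck-at-0, N7 inverted output, N8 stuck-at-1, N8 inverted output, N9 stuck-at-0, N9 inverted output} — 10 in all.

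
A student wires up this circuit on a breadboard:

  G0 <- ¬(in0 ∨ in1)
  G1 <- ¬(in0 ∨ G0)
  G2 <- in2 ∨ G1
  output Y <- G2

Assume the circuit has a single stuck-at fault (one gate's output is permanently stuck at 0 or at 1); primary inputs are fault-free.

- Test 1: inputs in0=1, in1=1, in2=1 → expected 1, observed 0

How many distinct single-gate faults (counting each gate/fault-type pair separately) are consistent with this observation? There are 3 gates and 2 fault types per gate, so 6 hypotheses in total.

Fault-free: G0=0, G1=0, G2=1 → 1. Observed 0.
  G0 stuck-at-0: output 1 ✗
  G0 stuck-at-1: output 1 ✗
  G1 stuck-at-0: output 1 ✗
  G1 stuck-at-1: output 1 ✗
  G2 stuck-at-0: output 0 ✓
  G2 stuck-at-1: output 1 ✗
Consistent faults: {G2 stuck-at-0} — 1 in all.

1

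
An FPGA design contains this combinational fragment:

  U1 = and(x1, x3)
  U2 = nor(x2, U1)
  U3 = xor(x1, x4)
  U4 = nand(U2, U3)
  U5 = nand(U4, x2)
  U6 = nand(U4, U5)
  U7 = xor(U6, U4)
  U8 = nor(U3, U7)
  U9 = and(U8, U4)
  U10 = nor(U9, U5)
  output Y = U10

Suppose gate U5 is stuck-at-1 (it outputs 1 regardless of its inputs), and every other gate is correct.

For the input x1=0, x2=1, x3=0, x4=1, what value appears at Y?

0

Propagate with U5 forced: U1=0, U2=0, U3=1, U4=1, U5=1 [stuck-at-1], U6=0, U7=1, U8=0, U9=0, U10=0.
So Y = 0. (Without the fault it would be 1.)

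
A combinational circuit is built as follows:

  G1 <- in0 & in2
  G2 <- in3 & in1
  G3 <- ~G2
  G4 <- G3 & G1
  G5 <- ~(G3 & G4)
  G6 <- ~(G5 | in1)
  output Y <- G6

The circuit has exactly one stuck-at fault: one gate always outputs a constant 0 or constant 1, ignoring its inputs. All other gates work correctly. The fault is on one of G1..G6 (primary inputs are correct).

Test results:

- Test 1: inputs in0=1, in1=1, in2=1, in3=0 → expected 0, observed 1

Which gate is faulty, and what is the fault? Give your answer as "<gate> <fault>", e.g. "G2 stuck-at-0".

G6 stuck-at-1

Fault-free values for test 1 (in0=1, in1=1, in2=1, in3=0): G1=1, G2=0, G3=1, G4=1, G5=0, G6=0, giving Y=0. Observed 1.
Test 1: faults giving observed 1 are {G6 stuck-at-1}.
Only G6 stuck-at-1 is consistent with every test.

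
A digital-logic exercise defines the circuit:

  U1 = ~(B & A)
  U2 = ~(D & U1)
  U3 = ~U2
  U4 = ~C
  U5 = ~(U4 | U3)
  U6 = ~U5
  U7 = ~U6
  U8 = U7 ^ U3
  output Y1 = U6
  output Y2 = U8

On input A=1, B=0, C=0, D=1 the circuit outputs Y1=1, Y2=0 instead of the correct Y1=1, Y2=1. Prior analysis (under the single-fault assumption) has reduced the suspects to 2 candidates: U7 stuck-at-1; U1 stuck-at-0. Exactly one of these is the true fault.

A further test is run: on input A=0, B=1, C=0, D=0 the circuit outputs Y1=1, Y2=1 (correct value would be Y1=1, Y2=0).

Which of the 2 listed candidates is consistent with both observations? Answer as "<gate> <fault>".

U7 stuck-at-1

Evaluate each candidate on input A=0, B=1, C=0, D=0:
  U7 stuck-at-1: U1=1, U2=1, U3=0, U4=1, U5=0, U6=1, U7=1 [stuck-at-1], U8=1 → Y1=1, Y2=1 — matches
  U1 stuck-at-0: U1=0 [stuck-at-0], U2=1, U3=0, U4=1, U5=0, U6=1, U7=0, U8=0 → Y1=1, Y2=0 — eliminated
Only U7 stuck-at-1 reproduces the observed Y1=1, Y2=1.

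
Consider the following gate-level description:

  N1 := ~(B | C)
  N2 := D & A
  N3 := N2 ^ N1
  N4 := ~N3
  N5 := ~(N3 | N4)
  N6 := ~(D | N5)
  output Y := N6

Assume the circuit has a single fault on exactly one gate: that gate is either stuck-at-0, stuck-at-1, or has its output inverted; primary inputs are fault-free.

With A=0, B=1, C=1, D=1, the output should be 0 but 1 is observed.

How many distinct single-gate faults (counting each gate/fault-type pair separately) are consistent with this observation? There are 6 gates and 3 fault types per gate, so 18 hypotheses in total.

Fault-free: N1=0, N2=0, N3=0, N4=1, N5=0, N6=0 → 0. Observed 1.
  N1: none of the 3 fault types match ✗
  N2: none of the 3 fault types match ✗
  N3: none of the 3 fault types match ✗
  N4: none of the 3 fault types match ✗
  N5: none of the 3 fault types match ✗
  N6: stuck-at-1, inverted output ✓; others ✗
Consistent faults: {N6 stuck-at-1, N6 inverted output} — 2 in all.

2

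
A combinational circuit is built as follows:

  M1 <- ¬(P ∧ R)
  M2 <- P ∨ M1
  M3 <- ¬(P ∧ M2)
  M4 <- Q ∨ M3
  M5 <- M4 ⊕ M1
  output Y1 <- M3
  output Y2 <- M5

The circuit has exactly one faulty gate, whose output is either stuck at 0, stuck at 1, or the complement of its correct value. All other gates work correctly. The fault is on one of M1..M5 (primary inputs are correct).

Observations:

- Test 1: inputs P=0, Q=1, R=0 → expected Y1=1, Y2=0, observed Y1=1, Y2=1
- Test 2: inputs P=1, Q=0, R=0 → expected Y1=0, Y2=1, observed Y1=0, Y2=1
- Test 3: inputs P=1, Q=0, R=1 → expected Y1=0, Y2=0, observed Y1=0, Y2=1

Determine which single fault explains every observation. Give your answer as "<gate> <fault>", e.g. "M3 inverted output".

M5 stuck-at-1

Fault-free values for test 1 (P=0, Q=1, R=0): M1=1, M2=1, M3=1, M4=1, M5=0, giving Y1=1, Y2=0. Observed Y1=1, Y2=1.
Test 1: faults giving observed Y1=1, Y2=1 are {M1 stuck-at-0, M1 inverted output, M4 stuck-at-0, M4 inverted output, M5 stuck-at-1, M5 inverted output}.
Test 2 (P=1, Q=0, R=0): fault-free M1=1, M2=1, M3=0, M4=0, M5=1 → Y1=0, Y2=1; observed Y1=0, Y2=1. Eliminates M1 stuck-at-0, M1 inverted output, M4 inverted output, M5 inverted output.
Test 3 (P=1, Q=0, R=1): fault-free M1=0, M2=1, M3=0, M4=0, M5=0 → Y1=0, Y2=0; observed Y1=0, Y2=1. Eliminates M4 stuck-at-0.
Only M5 stuck-at-1 is consistent with every test.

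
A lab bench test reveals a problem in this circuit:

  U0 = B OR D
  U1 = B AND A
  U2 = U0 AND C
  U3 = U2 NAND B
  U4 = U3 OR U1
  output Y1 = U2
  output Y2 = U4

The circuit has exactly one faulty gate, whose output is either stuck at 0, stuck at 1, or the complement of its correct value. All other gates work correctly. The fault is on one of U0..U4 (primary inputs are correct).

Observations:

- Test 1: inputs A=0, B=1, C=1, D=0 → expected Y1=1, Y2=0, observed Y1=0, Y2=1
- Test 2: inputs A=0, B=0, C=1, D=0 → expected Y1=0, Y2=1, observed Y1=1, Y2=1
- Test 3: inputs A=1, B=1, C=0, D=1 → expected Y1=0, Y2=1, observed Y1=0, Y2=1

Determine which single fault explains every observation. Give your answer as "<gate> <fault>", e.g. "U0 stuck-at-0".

U0 inverted output

Fault-free values for test 1 (A=0, B=1, C=1, D=0): U0=1, U1=0, U2=1, U3=0, U4=0, giving Y1=1, Y2=0. Observed Y1=0, Y2=1.
Test 1: faults giving observed Y1=0, Y2=1 are {U0 stuck-at-0, U0 inverted output, U2 stuck-at-0, U2 inverted output}.
Test 2 (A=0, B=0, C=1, D=0): fault-free U0=0, U1=0, U2=0, U3=1, U4=1 → Y1=0, Y2=1; observed Y1=1, Y2=1. Eliminates U0 stuck-at-0, U2 stuck-at-0.
Test 3 (A=1, B=1, C=0, D=1): fault-free U0=1, U1=1, U2=0, U3=1, U4=1 → Y1=0, Y2=1; observed Y1=0, Y2=1. Eliminates U2 inverted output.
Only U0 inverted output is consistent with every test.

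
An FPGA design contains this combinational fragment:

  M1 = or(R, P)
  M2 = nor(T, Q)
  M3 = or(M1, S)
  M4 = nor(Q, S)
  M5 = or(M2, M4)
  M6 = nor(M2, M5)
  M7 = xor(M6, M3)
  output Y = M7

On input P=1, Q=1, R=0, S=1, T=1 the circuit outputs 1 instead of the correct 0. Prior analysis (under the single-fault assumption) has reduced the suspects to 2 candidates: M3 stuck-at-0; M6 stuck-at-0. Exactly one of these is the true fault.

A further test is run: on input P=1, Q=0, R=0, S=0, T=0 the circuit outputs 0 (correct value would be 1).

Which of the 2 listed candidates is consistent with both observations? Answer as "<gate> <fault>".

Evaluate each candidate on input P=1, Q=0, R=0, S=0, T=0:
  M3 stuck-at-0: M1=1, M2=1, M3=0 [stuck-at-0], M4=1, M5=1, M6=0, M7=0 → 0 — matches
  M6 stuck-at-0: M1=1, M2=1, M3=1, M4=1, M5=1, M6=0 [stuck-at-0], M7=1 → 1 — eliminated
Only M3 stuck-at-0 reproduces the observed 0.

M3 stuck-at-0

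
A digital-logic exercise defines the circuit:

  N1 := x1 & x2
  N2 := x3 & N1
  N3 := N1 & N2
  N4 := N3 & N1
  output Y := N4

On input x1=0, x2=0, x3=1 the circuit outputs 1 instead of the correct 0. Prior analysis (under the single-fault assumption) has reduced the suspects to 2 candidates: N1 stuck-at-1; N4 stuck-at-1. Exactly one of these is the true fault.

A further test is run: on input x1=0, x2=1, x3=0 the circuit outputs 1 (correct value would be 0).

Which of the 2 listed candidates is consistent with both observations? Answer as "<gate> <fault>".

Evaluate each candidate on input x1=0, x2=1, x3=0:
  N1 stuck-at-1: N1=1 [stuck-at-1], N2=0, N3=0, N4=0 → 0 — eliminated
  N4 stuck-at-1: N1=0, N2=0, N3=0, N4=1 [stuck-at-1] → 1 — matches
Only N4 stuck-at-1 reproduces the observed 1.

N4 stuck-at-1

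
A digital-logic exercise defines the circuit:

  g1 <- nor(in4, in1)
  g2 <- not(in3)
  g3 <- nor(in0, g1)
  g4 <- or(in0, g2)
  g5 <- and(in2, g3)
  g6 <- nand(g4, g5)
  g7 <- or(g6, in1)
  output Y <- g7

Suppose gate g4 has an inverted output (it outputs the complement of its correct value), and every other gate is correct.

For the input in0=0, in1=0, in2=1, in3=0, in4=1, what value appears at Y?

1

Propagate with g4 forced: g1=0, g2=1, g3=1, g4=0 [inverted output], g5=1, g6=1, g7=1.
So Y = 1. (Without the fault it would be 0.)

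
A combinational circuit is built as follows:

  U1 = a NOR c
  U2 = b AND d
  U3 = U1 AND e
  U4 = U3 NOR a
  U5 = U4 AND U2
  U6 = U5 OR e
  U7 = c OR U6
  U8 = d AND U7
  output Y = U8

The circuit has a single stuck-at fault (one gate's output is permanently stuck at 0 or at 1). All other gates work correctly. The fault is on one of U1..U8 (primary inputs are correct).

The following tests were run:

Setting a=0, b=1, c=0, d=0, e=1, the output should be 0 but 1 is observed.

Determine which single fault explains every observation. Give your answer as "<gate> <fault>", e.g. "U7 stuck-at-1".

Fault-free values for test 1 (a=0, b=1, c=0, d=0, e=1): U1=1, U2=0, U3=1, U4=0, U5=0, U6=1, U7=1, U8=0, giving Y=0. Observed 1.
Test 1: faults giving observed 1 are {U8 stuck-at-1}.
Only U8 stuck-at-1 is consistent with every test.

U8 stuck-at-1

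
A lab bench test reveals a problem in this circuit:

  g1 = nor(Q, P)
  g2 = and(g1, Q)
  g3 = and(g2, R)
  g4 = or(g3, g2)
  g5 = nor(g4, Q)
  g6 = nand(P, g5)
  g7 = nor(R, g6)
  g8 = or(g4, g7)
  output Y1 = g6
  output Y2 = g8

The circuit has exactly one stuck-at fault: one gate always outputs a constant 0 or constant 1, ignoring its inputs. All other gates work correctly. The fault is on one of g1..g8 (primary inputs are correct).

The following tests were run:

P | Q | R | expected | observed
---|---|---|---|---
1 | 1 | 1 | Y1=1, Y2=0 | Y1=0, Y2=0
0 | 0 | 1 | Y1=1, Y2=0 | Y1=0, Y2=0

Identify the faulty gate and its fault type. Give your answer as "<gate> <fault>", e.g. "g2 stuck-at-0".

Fault-free values for test 1 (P=1, Q=1, R=1): g1=0, g2=0, g3=0, g4=0, g5=0, g6=1, g7=0, g8=0, giving Y1=1, Y2=0. Observed Y1=0, Y2=0.
Test 1: faults giving observed Y1=0, Y2=0 are {g5 stuck-at-1, g6 stuck-at-0}.
Test 2 (P=0, Q=0, R=1): fault-free g1=1, g2=0, g3=0, g4=0, g5=1, g6=1, g7=0, g8=0 → Y1=1, Y2=0; observed Y1=0, Y2=0. Eliminates g5 stuck-at-1.
Only g6 stuck-at-0 is consistent with every test.

g6 stuck-at-0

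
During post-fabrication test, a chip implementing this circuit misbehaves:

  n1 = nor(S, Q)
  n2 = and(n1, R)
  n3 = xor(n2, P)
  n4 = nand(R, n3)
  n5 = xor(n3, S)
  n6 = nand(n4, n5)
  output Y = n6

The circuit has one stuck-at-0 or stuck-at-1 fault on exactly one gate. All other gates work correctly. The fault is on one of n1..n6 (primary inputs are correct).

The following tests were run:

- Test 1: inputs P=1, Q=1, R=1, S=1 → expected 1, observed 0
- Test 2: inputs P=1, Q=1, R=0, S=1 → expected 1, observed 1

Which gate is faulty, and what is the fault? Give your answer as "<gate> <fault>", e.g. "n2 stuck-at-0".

n1 stuck-at-1

Fault-free values for test 1 (P=1, Q=1, R=1, S=1): n1=0, n2=0, n3=1, n4=0, n5=0, n6=1, giving Y=1. Observed 0.
Test 1: faults giving observed 0 are {n1 stuck-at-1, n2 stuck-at-1, n3 stuck-at-0, n6 stuck-at-0}.
Test 2 (P=1, Q=1, R=0, S=1): fault-free n1=0, n2=0, n3=1, n4=1, n5=0, n6=1 → 1; observed 1. Eliminates n2 stuck-at-1, n3 stuck-at-0, n6 stuck-at-0.
Only n1 stuck-at-1 is consistent with every test.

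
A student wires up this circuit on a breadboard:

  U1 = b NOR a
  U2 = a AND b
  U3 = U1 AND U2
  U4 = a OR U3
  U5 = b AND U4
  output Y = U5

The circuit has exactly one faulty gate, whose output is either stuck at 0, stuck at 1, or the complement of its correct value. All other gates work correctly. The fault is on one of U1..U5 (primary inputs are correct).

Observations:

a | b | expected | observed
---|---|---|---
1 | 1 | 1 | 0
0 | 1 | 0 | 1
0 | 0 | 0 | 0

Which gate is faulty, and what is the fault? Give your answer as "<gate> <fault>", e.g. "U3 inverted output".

U4 inverted output

Fault-free values for test 1 (a=1, b=1): U1=0, U2=1, U3=0, U4=1, U5=1, giving Y=1. Observed 0.
Test 1: faults giving observed 0 are {U4 stuck-at-0, U4 inverted output, U5 stuck-at-0, U5 inverted output}.
Test 2 (a=0, b=1): fault-free U1=0, U2=0, U3=0, U4=0, U5=0 → 0; observed 1. Eliminates U4 stuck-at-0, U5 stuck-at-0.
Test 3 (a=0, b=0): fault-free U1=1, U2=0, U3=0, U4=0, U5=0 → 0; observed 0. Eliminates U5 inverted output.
Only U4 inverted output is consistent with every test.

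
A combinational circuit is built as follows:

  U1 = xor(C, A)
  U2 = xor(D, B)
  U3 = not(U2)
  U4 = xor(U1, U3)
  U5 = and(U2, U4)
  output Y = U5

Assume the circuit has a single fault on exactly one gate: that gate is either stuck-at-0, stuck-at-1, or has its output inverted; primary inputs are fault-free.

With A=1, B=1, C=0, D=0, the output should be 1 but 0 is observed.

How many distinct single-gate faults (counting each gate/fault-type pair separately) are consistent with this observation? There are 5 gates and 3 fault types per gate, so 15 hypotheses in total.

10

Fault-free: U1=1, U2=1, U3=0, U4=1, U5=1 → 1. Observed 0.
  U1: stuck-at-0, inverted output ✓; others ✗
  U2: stuck-at-0, inverted output ✓; others ✗
  U3: stuck-at-1, inverted output ✓; others ✗
  U4: stuck-at-0, inverted output ✓; others ✗
  U5: stuck-at-0, inverted output ✓; others ✗
Consistent faults: {U1 stuck-at-0, U1 inverted output, U2 stuck-at-0, U2 inverted output, U3 stuck-at-1, U3 inverted output, U4 stuck-at-0, U4 inverted output, U5 stuck-at-0, U5 inverted output} — 10 in all.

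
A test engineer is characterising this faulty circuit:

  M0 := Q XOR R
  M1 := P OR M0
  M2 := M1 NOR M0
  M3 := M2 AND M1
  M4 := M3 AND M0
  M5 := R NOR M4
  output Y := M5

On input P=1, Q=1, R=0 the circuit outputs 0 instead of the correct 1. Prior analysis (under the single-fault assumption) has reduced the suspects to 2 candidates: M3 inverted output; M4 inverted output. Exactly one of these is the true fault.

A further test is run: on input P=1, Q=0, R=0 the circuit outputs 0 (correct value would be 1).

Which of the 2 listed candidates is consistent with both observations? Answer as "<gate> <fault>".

Evaluate each candidate on input P=1, Q=0, R=0:
  M3 inverted output: M0=0, M1=1, M2=0, M3=1 [inverted output], M4=0, M5=1 → 1 — eliminated
  M4 inverted output: M0=0, M1=1, M2=0, M3=0, M4=1 [inverted output], M5=0 → 0 — matches
Only M4 inverted output reproduces the observed 0.

M4 inverted output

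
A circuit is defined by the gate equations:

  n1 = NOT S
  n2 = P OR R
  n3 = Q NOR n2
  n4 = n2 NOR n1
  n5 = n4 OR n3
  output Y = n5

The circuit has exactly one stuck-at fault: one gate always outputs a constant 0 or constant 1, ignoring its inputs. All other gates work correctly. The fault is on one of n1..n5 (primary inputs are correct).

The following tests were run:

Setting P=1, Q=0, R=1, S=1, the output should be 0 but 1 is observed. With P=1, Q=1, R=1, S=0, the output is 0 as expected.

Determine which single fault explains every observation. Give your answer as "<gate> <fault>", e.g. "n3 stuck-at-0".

n2 stuck-at-0

Fault-free values for test 1 (P=1, Q=0, R=1, S=1): n1=0, n2=1, n3=0, n4=0, n5=0, giving Y=0. Observed 1.
Test 1: faults giving observed 1 are {n2 stuck-at-0, n3 stuck-at-1, n4 stuck-at-1, n5 stuck-at-1}.
Test 2 (P=1, Q=1, R=1, S=0): fault-free n1=1, n2=1, n3=0, n4=0, n5=0 → 0; observed 0. Eliminates n3 stuck-at-1, n4 stuck-at-1, n5 stuck-at-1.
Only n2 stuck-at-0 is consistent with every test.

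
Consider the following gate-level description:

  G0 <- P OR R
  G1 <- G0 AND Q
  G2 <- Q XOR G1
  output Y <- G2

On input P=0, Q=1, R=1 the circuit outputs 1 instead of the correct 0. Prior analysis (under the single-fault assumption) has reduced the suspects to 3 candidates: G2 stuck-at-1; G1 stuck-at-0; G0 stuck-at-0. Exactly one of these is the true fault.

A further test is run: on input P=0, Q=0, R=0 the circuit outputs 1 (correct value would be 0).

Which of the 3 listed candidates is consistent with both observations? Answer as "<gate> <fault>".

G2 stuck-at-1

Evaluate each candidate on input P=0, Q=0, R=0:
  G2 stuck-at-1: G0=0, G1=0, G2=1 [stuck-at-1] → 1 — matches
  G1 stuck-at-0: G0=0, G1=0 [stuck-at-0], G2=0 → 0 — eliminated
  G0 stuck-at-0: G0=0 [stuck-at-0], G1=0, G2=0 → 0 — eliminated
Only G2 stuck-at-1 reproduces the observed 1.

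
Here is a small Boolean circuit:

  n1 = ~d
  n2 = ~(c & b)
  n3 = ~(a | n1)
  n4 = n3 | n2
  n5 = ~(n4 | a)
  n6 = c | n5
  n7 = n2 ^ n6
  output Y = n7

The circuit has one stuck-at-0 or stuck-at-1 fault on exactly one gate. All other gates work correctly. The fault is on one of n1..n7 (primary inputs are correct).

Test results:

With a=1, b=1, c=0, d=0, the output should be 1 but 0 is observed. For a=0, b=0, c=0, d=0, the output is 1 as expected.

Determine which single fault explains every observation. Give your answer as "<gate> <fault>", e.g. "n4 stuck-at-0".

Fault-free values for test 1 (a=1, b=1, c=0, d=0): n1=1, n2=1, n3=0, n4=1, n5=0, n6=0, n7=1, giving Y=1. Observed 0.
Test 1: faults giving observed 0 are {n2 stuck-at-0, n5 stuck-at-1, n6 stuck-at-1, n7 stuck-at-0}.
Test 2 (a=0, b=0, c=0, d=0): fault-free n1=1, n2=1, n3=0, n4=1, n5=0, n6=0, n7=1 → 1; observed 1. Eliminates n5 stuck-at-1, n6 stuck-at-1, n7 stuck-at-0.
Only n2 stuck-at-0 is consistent with every test.

n2 stuck-at-0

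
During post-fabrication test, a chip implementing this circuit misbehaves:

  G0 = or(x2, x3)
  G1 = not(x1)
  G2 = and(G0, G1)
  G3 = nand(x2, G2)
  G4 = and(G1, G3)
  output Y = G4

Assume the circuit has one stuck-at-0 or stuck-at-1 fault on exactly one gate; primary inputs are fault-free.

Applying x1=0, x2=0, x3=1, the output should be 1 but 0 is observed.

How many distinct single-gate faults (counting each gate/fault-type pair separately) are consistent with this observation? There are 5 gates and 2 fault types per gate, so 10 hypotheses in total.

3

Fault-free: G0=1, G1=1, G2=1, G3=1, G4=1 → 1. Observed 0.
  G0 stuck-at-0: output 1 ✗
  G0 stuck-at-1: output 1 ✗
  G1 stuck-at-0: output 0 ✓
  G1 stuck-at-1: output 1 ✗
  G2 stuck-at-0: output 1 ✗
  G2 stuck-at-1: output 1 ✗
  G3 stuck-at-0: output 0 ✓
  G3 stuck-at-1: output 1 ✗
  G4 stuck-at-0: output 0 ✓
  G4 stuck-at-1: output 1 ✗
Consistent faults: {G1 stuck-at-0, G3 stuck-at-0, G4 stuck-at-0} — 3 in all.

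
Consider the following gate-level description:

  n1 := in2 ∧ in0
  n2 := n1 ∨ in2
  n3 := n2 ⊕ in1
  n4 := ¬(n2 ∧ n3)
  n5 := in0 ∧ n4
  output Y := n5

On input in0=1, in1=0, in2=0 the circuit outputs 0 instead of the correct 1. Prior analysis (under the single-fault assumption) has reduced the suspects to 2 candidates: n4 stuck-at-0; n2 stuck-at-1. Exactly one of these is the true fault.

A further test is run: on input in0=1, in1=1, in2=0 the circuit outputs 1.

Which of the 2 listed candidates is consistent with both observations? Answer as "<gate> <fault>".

Evaluate each candidate on input in0=1, in1=1, in2=0:
  n4 stuck-at-0: n1=0, n2=0, n3=1, n4=0 [stuck-at-0], n5=0 → 0 — eliminated
  n2 stuck-at-1: n1=0, n2=1 [stuck-at-1], n3=0, n4=1, n5=1 → 1 — matches
Only n2 stuck-at-1 reproduces the observed 1.

n2 stuck-at-1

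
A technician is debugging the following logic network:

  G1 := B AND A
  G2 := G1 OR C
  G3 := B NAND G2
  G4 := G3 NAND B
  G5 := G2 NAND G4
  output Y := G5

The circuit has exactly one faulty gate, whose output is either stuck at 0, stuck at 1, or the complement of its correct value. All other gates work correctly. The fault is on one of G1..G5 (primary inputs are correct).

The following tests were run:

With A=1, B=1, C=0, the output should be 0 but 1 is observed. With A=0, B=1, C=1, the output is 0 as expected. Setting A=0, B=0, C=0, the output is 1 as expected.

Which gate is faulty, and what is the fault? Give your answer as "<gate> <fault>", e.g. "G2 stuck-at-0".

G1 stuck-at-0

Fault-free values for test 1 (A=1, B=1, C=0): G1=1, G2=1, G3=0, G4=1, G5=0, giving Y=0. Observed 1.
Test 1: faults giving observed 1 are {G1 stuck-at-0, G1 inverted output, G2 stuck-at-0, G2 inverted output, G3 stuck-at-1, G3 inverted output, G4 stuck-at-0, G4 inverted output, G5 stuck-at-1, G5 inverted output}.
Test 2 (A=0, B=1, C=1): fault-free G1=0, G2=1, G3=0, G4=1, G5=0 → 0; observed 0. Eliminates G2 stuck-at-0, G2 inverted output, G3 stuck-at-1, G3 inverted output, G4 stuck-at-0, G4 inverted output, G5 stuck-at-1, G5 inverted output.
Test 3 (A=0, B=0, C=0): fault-free G1=0, G2=0, G3=1, G4=1, G5=1 → 1; observed 1. Eliminates G1 inverted output.
Only G1 stuck-at-0 is consistent with every test.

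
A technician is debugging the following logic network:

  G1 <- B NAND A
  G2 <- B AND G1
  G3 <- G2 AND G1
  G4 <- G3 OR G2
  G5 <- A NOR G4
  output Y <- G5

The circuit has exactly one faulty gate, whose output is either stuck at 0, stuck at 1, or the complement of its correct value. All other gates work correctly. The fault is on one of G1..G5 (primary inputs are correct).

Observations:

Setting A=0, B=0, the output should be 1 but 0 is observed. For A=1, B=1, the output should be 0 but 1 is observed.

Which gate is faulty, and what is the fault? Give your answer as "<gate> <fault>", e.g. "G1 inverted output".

G5 inverted output

Fault-free values for test 1 (A=0, B=0): G1=1, G2=0, G3=0, G4=0, G5=1, giving Y=1. Observed 0.
Test 1: faults giving observed 0 are {G2 stuck-at-1, G2 inverted output, G3 stuck-at-1, G3 inverted output, G4 stuck-at-1, G4 inverted output, G5 stuck-at-0, G5 inverted output}.
Test 2 (A=1, B=1): fault-free G1=0, G2=0, G3=0, G4=0, G5=0 → 0; observed 1. Eliminates G2 stuck-at-1, G2 inverted output, G3 stuck-at-1, G3 inverted output, G4 stuck-at-1, G4 inverted output, G5 stuck-at-0.
Only G5 inverted output is consistent with every test.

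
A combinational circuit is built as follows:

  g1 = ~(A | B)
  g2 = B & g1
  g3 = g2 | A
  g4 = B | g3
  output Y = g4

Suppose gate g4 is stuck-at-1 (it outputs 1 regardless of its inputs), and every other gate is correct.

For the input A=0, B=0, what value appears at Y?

1

Propagate with g4 forced: g1=1, g2=0, g3=0, g4=1 [stuck-at-1].
So Y = 1. (Without the fault it would be 0.)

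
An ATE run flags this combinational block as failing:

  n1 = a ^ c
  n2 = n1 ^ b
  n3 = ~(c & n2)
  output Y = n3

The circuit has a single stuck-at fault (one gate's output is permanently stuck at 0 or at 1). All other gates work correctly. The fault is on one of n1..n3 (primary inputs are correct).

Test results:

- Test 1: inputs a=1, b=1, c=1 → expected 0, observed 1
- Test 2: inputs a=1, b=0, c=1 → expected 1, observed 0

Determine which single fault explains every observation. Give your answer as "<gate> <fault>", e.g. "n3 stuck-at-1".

n1 stuck-at-1

Fault-free values for test 1 (a=1, b=1, c=1): n1=0, n2=1, n3=0, giving Y=0. Observed 1.
Test 1: faults giving observed 1 are {n1 stuck-at-1, n2 stuck-at-0, n3 stuck-at-1}.
Test 2 (a=1, b=0, c=1): fault-free n1=0, n2=0, n3=1 → 1; observed 0. Eliminates n2 stuck-at-0, n3 stuck-at-1.
Only n1 stuck-at-1 is consistent with every test.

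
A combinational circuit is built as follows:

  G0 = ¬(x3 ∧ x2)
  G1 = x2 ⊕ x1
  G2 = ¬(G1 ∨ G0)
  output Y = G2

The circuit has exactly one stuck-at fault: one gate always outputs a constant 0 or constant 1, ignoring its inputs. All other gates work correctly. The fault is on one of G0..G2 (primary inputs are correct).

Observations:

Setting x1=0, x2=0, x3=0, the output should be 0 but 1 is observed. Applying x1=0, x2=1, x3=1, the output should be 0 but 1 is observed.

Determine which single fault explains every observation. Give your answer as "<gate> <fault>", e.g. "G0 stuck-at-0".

Fault-free values for test 1 (x1=0, x2=0, x3=0): G0=1, G1=0, G2=0, giving Y=0. Observed 1.
Test 1: faults giving observed 1 are {G0 stuck-at-0, G2 stuck-at-1}.
Test 2 (x1=0, x2=1, x3=1): fault-free G0=0, G1=1, G2=0 → 0; observed 1. Eliminates G0 stuck-at-0.
Only G2 stuck-at-1 is consistent with every test.

G2 stuck-at-1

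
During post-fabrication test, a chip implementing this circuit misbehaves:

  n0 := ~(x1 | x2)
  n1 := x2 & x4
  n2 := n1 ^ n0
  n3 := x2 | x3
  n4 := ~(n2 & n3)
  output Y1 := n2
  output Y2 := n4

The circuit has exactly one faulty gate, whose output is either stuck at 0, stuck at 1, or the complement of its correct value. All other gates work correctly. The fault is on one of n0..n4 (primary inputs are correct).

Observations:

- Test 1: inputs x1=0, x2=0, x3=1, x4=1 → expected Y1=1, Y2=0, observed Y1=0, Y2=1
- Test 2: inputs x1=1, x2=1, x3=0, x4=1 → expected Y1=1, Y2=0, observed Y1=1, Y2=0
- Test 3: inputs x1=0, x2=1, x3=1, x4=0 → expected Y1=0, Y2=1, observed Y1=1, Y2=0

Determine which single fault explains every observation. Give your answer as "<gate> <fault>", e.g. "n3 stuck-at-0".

n1 stuck-at-1

Fault-free values for test 1 (x1=0, x2=0, x3=1, x4=1): n0=1, n1=0, n2=1, n3=1, n4=0, giving Y1=1, Y2=0. Observed Y1=0, Y2=1.
Test 1: faults giving observed Y1=0, Y2=1 are {n0 stuck-at-0, n0 inverted output, n1 stuck-at-1, n1 inverted output, n2 stuck-at-0, n2 inverted output}.
Test 2 (x1=1, x2=1, x3=0, x4=1): fault-free n0=0, n1=1, n2=1, n3=1, n4=0 → Y1=1, Y2=0; observed Y1=1, Y2=0. Eliminates n0 inverted output, n1 inverted output, n2 stuck-at-0, n2 inverted output.
Test 3 (x1=0, x2=1, x3=1, x4=0): fault-free n0=0, n1=0, n2=0, n3=1, n4=1 → Y1=0, Y2=1; observed Y1=1, Y2=0. Eliminates n0 stuck-at-0.
Only n1 stuck-at-1 is consistent with every test.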